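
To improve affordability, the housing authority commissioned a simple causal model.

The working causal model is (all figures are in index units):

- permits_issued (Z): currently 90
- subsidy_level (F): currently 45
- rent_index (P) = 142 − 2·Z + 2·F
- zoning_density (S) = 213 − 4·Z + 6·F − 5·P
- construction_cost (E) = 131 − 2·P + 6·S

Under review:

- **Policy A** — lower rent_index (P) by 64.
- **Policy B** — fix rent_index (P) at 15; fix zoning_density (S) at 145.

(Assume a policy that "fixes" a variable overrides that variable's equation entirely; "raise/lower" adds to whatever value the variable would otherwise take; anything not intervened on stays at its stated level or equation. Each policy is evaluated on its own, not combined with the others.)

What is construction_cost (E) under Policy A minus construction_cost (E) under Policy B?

Policy A (P − 64):
  Z = 90
  F = 45
  P = 142 − 2·90 + 2·45 (−64 from intervention) = -12
  S = 213 − 4·90 + 6·45 − 5·(-12) = 183
  E = 131 − 2·(-12) + 6·183 = 1253
Policy B (P := 15, S := 145):
  Z = 90
  F = 45
  P = 15
  S = 145
  E = 131 − 2·15 + 6·145 = 971
E: 1253 − 971 = 282

282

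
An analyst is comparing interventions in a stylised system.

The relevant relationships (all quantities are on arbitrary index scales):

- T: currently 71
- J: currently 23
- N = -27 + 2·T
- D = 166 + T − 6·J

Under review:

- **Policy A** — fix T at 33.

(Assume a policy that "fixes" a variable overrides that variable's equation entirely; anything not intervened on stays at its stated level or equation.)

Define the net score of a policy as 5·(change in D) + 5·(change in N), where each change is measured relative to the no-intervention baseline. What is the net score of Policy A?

Baseline:
  T = 71
  J = 23
  N = -27 + 2·71 = 115
  D = 166 + 71 − 6·23 = 99
Policy A (T := 33):
  T = 33
  J = 23
  N = -27 + 2·33 = 39
  D = 166 + 33 − 6·23 = 61
ΔD = 61 − 99 = -38; ΔN = 39 − 115 = -76
Score = 5·(-38) + 5·(-76) = -570

-570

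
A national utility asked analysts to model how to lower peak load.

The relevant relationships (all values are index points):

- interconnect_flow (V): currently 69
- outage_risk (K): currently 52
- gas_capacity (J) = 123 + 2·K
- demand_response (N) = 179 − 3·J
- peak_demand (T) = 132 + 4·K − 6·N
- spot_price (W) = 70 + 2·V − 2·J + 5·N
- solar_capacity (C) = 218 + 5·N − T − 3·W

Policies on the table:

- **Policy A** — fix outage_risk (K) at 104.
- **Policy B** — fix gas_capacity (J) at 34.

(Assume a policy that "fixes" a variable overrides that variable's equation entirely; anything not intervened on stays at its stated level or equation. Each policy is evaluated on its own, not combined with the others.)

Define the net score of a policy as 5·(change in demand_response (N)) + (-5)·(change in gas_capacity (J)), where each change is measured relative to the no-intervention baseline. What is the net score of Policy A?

-2080

Baseline:
  K = 52
  J = 123 + 2·52 = 227
  N = 179 − 3·227 = -502
Policy A (K := 104):
  K = 104
  J = 123 + 2·104 = 331
  N = 179 − 3·331 = -814
ΔN = -814 − (-502) = -312; ΔJ = 331 − 227 = 104
Score = 5·(-312) + (-5)·104 = -2080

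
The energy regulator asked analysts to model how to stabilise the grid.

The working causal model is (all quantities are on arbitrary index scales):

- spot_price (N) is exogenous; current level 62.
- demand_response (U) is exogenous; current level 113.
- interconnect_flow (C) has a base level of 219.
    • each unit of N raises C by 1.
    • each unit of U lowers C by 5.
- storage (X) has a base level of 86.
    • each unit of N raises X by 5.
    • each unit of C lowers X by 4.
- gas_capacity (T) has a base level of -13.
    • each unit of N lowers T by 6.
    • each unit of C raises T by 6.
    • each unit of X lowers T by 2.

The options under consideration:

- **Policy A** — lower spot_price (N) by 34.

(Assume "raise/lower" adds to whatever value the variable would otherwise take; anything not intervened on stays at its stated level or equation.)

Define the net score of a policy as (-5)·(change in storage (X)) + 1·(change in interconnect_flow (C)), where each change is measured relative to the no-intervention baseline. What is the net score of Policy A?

136

Baseline:
  N = 62
  U = 113
  C = 219 + 62 − 5·113 = -284
  X = 86 + 5·62 − 4·(-284) = 1532
Policy A (N − 34):
  N = 62 − 34 = 28
  U = 113
  C = 219 + 28 − 5·113 = -318
  X = 86 + 5·28 − 4·(-318) = 1498
ΔX = 1498 − 1532 = -34; ΔC = -318 − (-284) = -34
Score = (-5)·(-34) + 1·(-34) = 136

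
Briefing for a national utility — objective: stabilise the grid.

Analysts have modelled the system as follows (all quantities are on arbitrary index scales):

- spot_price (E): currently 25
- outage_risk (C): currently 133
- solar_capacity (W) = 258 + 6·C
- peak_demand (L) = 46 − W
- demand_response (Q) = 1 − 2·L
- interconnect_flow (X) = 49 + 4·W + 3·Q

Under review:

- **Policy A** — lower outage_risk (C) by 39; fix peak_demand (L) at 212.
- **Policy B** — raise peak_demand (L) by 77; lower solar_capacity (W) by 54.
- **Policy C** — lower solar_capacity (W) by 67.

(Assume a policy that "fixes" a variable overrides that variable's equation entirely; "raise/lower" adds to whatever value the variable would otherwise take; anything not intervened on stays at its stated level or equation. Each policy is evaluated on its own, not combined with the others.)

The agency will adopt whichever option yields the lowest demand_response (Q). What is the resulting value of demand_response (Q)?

-423

Policy A (C − 39, L := 212):
  C = 133 − 39 = 94
  W = 258 + 6·94 = 822
  L = 212
  Q = 1 − 2·212 = -423
Policy B (L + 77, W − 54):
  C = 133
  W = 258 + 6·133 (−54 from intervention) = 1002
  L = 46 − 1002 (+77 from intervention) = -879
  Q = 1 − 2·(-879) = 1759
Policy C (W − 67):
  C = 133
  W = 258 + 6·133 (−67 from intervention) = 989
  L = 46 − 989 = -943
  Q = 1 − 2·(-943) = 1887
Comparing — Policy A: Q=-423, Policy B: Q=1759, Policy C: Q=1887. Lowest is -423 (Policy A).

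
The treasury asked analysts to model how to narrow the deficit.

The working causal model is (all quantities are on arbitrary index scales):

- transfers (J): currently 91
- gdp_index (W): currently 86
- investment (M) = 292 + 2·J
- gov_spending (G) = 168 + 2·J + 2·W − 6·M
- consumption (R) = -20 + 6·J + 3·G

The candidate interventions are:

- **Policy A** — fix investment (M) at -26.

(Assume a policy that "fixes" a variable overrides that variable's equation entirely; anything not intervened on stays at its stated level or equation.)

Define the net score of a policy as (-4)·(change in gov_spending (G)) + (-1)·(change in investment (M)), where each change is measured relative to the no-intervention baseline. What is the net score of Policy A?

-11500

Baseline:
  J = 91
  W = 86
  M = 292 + 2·91 = 474
  G = 168 + 2·91 + 2·86 − 6·474 = -2322
Policy A (M := -26):
  J = 91
  W = 86
  M = -26
  G = 168 + 2·91 + 2·86 − 6·(-26) = 678
ΔG = 678 − (-2322) = 3000; ΔM = -26 − 474 = -500
Score = (-4)·3000 + (-1)·(-500) = -11500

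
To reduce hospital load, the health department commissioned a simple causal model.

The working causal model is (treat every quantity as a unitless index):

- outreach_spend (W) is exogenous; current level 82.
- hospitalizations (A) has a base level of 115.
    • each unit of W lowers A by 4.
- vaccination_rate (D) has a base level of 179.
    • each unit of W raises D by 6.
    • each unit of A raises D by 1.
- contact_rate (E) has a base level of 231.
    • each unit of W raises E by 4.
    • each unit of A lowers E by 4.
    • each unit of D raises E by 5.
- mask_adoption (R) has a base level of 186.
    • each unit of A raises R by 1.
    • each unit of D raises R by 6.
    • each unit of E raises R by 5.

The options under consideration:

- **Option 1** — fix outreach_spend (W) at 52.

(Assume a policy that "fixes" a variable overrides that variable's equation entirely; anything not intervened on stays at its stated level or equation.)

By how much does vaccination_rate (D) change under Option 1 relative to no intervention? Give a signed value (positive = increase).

Baseline:
  W = 82
  A = 115 − 4·82 = -213
  D = 179 + 6·82 + (-213) = 458
Option 1 (W := 52):
  W = 52
  A = 115 − 4·52 = -93
  D = 179 + 6·52 + (-93) = 398
Change in D: 398 − 458 = -60

-60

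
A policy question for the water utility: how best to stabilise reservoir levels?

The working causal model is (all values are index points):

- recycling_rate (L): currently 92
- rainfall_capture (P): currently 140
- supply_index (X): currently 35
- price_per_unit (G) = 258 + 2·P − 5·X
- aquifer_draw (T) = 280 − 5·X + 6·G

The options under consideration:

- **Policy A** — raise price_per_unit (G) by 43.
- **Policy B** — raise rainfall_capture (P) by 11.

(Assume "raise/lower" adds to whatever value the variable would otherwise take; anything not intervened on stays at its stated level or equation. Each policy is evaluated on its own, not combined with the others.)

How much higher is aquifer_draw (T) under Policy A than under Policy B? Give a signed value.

Policy A (G + 43):
  P = 140
  X = 35
  G = 258 + 2·140 − 5·35 (+43 from intervention) = 406
  T = 280 − 5·35 + 6·406 = 2541
Policy B (P + 11):
  P = 140 + 11 = 151
  X = 35
  G = 258 + 2·151 − 5·35 = 385
  T = 280 − 5·35 + 6·385 = 2415
T: 2541 − 2415 = 126

126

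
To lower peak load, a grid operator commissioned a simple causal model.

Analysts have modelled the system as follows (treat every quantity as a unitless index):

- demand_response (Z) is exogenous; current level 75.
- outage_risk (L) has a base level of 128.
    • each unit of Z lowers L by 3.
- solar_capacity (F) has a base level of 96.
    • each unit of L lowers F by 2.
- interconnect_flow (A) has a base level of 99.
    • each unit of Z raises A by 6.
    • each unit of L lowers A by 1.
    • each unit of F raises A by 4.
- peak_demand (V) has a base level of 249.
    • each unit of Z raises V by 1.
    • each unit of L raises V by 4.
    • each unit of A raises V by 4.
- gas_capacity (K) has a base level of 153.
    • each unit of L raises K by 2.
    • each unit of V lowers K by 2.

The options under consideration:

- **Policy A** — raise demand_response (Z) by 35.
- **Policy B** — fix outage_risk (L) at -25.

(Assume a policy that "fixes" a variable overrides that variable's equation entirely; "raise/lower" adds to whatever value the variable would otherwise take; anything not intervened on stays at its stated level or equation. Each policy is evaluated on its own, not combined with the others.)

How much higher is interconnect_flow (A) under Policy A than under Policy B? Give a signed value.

1803

Policy A (Z + 35):
  Z = 75 + 35 = 110
  L = 128 − 3·110 = -202
  F = 96 − 2·(-202) = 500
  A = 99 + 6·110 − (-202) + 4·500 = 2961
Policy B (L := -25):
  Z = 75
  L = -25
  F = 96 − 2·(-25) = 146
  A = 99 + 6·75 − (-25) + 4·146 = 1158
A: 2961 − 1158 = 1803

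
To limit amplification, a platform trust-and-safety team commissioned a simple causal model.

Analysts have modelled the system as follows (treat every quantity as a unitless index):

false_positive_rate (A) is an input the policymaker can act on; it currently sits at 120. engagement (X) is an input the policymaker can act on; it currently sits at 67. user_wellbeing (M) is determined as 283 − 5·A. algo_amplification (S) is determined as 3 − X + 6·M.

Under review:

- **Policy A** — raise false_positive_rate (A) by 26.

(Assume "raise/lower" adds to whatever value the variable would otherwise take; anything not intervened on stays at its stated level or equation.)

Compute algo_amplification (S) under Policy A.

Policy A (A + 26):
  A = 120 + 26 = 146
  X = 67
  M = 283 − 5·146 = -447
  S = 3 − 67 + 6·(-447) = -2746

-2746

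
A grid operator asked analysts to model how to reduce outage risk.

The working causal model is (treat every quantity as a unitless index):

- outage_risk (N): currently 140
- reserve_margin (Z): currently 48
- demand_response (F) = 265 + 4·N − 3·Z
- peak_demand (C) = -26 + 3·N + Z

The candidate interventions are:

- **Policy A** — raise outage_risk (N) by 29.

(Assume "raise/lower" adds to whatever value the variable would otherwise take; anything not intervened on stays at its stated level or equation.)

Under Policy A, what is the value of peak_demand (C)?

Policy A (N + 29):
  N = 140 + 29 = 169
  Z = 48
  C = -26 + 3·169 + 48 = 529

529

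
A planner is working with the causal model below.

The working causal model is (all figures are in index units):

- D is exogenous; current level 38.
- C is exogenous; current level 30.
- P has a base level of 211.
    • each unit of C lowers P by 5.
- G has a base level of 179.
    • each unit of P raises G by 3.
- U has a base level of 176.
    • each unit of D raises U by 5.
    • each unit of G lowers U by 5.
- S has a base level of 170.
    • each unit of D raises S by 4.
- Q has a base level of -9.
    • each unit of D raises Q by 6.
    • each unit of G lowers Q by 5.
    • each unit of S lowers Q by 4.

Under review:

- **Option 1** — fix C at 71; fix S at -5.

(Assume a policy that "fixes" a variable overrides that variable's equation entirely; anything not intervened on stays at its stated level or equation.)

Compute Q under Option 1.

1504

Option 1 (C := 71, S := -5):
  D = 38
  C = 71
  P = 211 − 5·71 = -144
  G = 179 + 3·(-144) = -253
  S = -5
  Q = -9 + 6·38 − 5·(-253) − 4·(-5) = 1504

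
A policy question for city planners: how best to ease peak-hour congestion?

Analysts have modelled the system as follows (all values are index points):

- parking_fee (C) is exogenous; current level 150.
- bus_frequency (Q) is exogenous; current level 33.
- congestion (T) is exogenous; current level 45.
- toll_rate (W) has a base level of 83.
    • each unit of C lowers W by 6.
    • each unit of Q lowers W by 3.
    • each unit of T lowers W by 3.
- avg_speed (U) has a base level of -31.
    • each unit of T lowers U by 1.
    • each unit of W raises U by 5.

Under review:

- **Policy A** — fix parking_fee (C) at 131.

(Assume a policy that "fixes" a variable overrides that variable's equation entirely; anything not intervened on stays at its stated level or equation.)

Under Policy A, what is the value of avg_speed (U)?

Policy A (C := 131):
  C = 131
  Q = 33
  T = 45
  W = 83 − 6·131 − 3·33 − 3·45 = -937
  U = -31 − 45 + 5·(-937) = -4761

-4761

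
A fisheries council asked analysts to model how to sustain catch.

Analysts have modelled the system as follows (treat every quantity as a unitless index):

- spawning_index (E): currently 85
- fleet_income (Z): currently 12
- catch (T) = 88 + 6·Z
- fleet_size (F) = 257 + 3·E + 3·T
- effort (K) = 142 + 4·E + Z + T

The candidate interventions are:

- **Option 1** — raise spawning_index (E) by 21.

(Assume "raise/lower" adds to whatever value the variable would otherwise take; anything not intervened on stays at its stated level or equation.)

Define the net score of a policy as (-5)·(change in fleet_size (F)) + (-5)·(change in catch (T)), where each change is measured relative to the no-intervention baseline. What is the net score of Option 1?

-315

Baseline:
  E = 85
  Z = 12
  T = 88 + 6·12 = 160
  F = 257 + 3·85 + 3·160 = 992
Option 1 (E + 21):
  E = 85 + 21 = 106
  Z = 12
  T = 88 + 6·12 = 160
  F = 257 + 3·106 + 3·160 = 1055
ΔF = 1055 − 992 = 63; ΔT = 160 − 160 = 0
Score = (-5)·63 + (-5)·0 = -315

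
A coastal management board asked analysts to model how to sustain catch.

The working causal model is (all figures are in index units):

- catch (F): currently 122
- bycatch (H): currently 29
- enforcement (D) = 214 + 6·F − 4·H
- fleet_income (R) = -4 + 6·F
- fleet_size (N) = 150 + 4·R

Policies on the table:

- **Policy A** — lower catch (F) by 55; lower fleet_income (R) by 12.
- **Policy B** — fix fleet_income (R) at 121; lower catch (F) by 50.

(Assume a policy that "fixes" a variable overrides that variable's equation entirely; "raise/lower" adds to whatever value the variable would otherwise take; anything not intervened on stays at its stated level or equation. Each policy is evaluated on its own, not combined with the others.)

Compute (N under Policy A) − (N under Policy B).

Policy A (F − 55, R − 12):
  F = 122 − 55 = 67
  R = -4 + 6·67 (−12 from intervention) = 386
  N = 150 + 4·386 = 1694
Policy B (R := 121, F − 50):
  F = 122 − 50 = 72
  R = 121
  N = 150 + 4·121 = 634
N: 1694 − 634 = 1060

1060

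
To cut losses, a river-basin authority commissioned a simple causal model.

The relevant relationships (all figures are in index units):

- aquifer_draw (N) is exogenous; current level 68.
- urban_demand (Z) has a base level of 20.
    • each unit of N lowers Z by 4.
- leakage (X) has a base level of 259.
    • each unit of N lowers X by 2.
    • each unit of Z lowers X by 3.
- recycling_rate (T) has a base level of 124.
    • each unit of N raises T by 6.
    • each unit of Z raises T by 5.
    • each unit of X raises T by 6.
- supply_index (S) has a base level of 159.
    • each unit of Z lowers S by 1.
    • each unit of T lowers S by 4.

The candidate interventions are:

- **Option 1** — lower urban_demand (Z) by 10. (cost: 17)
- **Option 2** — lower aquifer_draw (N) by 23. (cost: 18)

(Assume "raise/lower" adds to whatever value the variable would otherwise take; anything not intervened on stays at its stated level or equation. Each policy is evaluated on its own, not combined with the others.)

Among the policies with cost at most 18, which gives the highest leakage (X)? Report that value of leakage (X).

Option 1 (Z − 10):
  N = 68
  Z = 20 − 4·68 (−10 from intervention) = -262
  X = 259 − 2·68 − 3·(-262) = 909
Option 2 (N − 23):
  N = 68 − 23 = 45
  Z = 20 − 4·45 = -160
  X = 259 − 2·45 − 3·(-160) = 649
Comparing — Option 1: X=909, Option 2: X=649. Highest is 909 (Option 1).

909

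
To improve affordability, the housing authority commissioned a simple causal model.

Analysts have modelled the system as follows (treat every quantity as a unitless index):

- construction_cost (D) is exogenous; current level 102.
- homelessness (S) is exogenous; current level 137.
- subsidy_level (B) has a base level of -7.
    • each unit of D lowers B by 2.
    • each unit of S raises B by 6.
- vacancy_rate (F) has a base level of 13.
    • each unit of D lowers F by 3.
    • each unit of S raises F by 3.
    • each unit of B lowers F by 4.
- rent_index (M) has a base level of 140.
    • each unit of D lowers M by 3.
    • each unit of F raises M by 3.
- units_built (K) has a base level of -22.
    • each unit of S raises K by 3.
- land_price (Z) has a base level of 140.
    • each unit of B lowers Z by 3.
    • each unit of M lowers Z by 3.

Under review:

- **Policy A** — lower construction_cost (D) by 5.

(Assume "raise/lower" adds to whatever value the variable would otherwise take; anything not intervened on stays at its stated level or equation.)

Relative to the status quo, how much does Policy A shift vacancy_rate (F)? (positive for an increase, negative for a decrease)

-25

Baseline:
  D = 102
  S = 137
  B = -7 − 2·102 + 6·137 = 611
  F = 13 − 3·102 + 3·137 − 4·611 = -2326
Policy A (D − 5):
  D = 102 − 5 = 97
  S = 137
  B = -7 − 2·97 + 6·137 = 621
  F = 13 − 3·97 + 3·137 − 4·621 = -2351
Change in F: -2351 − (-2326) = -25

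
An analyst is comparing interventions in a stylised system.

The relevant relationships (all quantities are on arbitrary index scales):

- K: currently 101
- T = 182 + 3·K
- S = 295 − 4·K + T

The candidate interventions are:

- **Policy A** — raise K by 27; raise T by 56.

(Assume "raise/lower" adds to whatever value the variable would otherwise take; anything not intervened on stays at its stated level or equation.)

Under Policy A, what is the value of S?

Policy A (K + 27, T + 56):
  K = 101 + 27 = 128
  T = 182 + 3·128 (+56 from intervention) = 622
  S = 295 − 4·128 + 622 = 405

405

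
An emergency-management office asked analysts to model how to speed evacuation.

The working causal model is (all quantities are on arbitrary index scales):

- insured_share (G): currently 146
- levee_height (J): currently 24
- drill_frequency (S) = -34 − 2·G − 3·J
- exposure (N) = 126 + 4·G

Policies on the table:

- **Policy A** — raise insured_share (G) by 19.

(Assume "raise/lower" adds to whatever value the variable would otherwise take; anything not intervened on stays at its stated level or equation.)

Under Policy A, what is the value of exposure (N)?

Policy A (G + 19):
  G = 146 + 19 = 165
  N = 126 + 4·165 = 786

786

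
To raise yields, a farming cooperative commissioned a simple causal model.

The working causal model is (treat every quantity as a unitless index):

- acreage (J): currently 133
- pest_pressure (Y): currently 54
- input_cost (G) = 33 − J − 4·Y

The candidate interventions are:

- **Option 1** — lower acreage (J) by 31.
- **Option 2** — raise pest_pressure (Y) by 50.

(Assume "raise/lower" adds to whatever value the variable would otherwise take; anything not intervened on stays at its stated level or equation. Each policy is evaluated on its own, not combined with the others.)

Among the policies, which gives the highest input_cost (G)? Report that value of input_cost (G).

-285

Option 1 (J − 31):
  J = 133 − 31 = 102
  Y = 54
  G = 33 − 102 − 4·54 = -285
Option 2 (Y + 50):
  J = 133
  Y = 54 + 50 = 104
  G = 33 − 133 − 4·104 = -516
Comparing — Option 1: G=-285, Option 2: G=-516. Highest is -285 (Option 1).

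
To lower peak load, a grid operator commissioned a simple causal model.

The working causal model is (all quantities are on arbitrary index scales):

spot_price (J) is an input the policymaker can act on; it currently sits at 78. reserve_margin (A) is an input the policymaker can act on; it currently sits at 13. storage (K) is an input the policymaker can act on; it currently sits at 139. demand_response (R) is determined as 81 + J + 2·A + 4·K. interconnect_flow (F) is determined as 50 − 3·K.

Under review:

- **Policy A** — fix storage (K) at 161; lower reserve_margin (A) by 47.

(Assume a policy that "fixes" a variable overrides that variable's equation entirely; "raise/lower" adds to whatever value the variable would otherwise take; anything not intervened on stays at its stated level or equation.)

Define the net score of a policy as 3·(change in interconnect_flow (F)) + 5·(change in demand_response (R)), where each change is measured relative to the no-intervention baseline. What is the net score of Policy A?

Baseline:
  J = 78
  A = 13
  K = 139
  R = 81 + 78 + 2·13 + 4·139 = 741
  F = 50 − 3·139 = -367
Policy A (K := 161, A − 47):
  J = 78
  A = 13 − 47 = -34
  K = 161
  R = 81 + 78 + 2·(-34) + 4·161 = 735
  F = 50 − 3·161 = -433
ΔF = -433 − (-367) = -66; ΔR = 735 − 741 = -6
Score = 3·(-66) + 5·(-6) = -228

-228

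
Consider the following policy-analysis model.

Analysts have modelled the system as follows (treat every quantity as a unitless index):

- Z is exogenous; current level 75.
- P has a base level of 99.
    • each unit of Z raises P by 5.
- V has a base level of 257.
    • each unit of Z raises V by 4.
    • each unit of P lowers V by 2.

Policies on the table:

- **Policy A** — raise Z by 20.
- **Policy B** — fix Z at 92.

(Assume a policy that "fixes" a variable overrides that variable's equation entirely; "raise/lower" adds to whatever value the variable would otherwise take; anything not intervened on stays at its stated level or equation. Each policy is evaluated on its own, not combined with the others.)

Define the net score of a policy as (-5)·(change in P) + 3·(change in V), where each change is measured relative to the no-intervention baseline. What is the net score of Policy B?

-731

Baseline:
  Z = 75
  P = 99 + 5·75 = 474
  V = 257 + 4·75 − 2·474 = -391
Policy B (Z := 92):
  Z = 92
  P = 99 + 5·92 = 559
  V = 257 + 4·92 − 2·559 = -493
ΔP = 559 − 474 = 85; ΔV = -493 − (-391) = -102
Score = (-5)·85 + 3·(-102) = -731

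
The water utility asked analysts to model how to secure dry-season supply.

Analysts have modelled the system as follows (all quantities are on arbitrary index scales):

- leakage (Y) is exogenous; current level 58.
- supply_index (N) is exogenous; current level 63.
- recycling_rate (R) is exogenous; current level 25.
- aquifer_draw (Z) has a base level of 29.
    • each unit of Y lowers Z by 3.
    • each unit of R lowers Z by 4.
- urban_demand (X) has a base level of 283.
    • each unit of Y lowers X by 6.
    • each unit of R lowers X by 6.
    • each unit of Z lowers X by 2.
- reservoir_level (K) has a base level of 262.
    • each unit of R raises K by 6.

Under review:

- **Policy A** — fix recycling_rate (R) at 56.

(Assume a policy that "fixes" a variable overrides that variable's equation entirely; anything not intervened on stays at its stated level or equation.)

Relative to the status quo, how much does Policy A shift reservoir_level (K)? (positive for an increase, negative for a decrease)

186

Baseline:
  R = 25
  K = 262 + 6·25 = 412
Policy A (R := 56):
  R = 56
  K = 262 + 6·56 = 598
Change in K: 598 − 412 = 186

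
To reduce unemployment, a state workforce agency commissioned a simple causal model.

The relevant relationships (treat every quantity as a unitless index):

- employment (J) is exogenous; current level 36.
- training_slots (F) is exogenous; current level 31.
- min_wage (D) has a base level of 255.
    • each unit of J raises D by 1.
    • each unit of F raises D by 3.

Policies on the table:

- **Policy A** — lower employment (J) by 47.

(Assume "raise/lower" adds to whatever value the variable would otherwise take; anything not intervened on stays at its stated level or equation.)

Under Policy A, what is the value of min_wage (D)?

Policy A (J − 47):
  J = 36 − 47 = -11
  F = 31
  D = 255 + (-11) + 3·31 = 337

337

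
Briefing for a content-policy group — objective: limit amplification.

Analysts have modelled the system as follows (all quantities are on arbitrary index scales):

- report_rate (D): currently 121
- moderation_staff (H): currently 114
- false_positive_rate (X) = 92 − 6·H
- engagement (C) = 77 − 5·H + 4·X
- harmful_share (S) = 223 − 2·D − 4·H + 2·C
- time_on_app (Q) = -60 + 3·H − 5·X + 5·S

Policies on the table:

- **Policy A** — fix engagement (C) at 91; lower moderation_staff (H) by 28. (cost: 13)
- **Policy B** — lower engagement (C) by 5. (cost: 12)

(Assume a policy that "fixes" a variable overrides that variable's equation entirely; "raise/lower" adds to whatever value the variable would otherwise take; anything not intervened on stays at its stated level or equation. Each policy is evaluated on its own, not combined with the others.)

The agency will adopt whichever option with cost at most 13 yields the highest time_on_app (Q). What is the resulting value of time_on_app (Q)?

Policy A (C := 91, H − 28):
  D = 121
  H = 114 − 28 = 86
  X = 92 − 6·86 = -424
  C = 91
  S = 223 − 2·121 − 4·86 + 2·91 = -181
  Q = -60 + 3·86 − 5·(-424) + 5·(-181) = 1413
Policy B (C − 5):
  D = 121
  H = 114
  X = 92 − 6·114 = -592
  C = 77 − 5·114 + 4·(-592) (−5 from intervention) = -2866
  S = 223 − 2·121 − 4·114 + 2·(-2866) = -6207
  Q = -60 + 3·114 − 5·(-592) + 5·(-6207) = -27793
Comparing — Policy A: Q=1413, Policy B: Q=-27793. Highest is 1413 (Policy A).

1413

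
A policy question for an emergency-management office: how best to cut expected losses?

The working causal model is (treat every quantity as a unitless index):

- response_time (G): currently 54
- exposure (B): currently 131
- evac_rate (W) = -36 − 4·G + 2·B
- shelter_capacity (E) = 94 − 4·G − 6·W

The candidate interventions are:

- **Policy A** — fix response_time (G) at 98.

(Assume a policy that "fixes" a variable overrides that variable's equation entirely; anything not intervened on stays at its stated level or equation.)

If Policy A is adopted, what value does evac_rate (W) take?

-166

Policy A (G := 98):
  G = 98
  B = 131
  W = -36 − 4·98 + 2·131 = -166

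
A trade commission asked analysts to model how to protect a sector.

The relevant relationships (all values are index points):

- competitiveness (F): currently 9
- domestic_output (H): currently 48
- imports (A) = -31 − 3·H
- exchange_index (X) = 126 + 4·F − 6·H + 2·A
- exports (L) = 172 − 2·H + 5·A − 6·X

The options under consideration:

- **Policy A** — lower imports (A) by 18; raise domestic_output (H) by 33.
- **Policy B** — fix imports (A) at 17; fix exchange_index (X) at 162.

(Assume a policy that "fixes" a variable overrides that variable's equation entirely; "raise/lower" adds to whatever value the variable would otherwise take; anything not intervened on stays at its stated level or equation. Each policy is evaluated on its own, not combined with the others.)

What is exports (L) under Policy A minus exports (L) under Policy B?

4809

Policy A (A − 18, H + 33):
  F = 9
  H = 48 + 33 = 81
  A = -31 − 3·81 (−18 from intervention) = -292
  X = 126 + 4·9 − 6·81 + 2·(-292) = -908
  L = 172 − 2·81 + 5·(-292) − 6·(-908) = 3998
Policy B (A := 17, X := 162):
  F = 9
  H = 48
  A = 17
  X = 162
  L = 172 − 2·48 + 5·17 − 6·162 = -811
L: 3998 − (-811) = 4809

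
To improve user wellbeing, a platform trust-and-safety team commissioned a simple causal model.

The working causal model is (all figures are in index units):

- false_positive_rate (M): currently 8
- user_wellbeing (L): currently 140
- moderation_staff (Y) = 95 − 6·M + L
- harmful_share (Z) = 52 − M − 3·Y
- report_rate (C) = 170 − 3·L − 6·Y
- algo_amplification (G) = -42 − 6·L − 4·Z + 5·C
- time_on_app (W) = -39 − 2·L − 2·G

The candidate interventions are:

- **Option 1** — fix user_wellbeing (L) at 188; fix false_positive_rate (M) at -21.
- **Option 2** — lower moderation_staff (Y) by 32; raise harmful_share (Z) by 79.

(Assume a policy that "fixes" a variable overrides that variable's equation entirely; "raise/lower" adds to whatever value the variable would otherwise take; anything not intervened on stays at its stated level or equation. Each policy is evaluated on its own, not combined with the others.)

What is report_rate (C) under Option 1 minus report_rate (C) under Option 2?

-1668

Option 1 (L := 188, M := -21):
  M = -21
  L = 188
  Y = 95 − 6·(-21) + 188 = 409
  C = 170 − 3·188 − 6·409 = -2848
Option 2 (Y − 32, Z + 79):
  M = 8
  L = 140
  Y = 95 − 6·8 + 140 (−32 from intervention) = 155
  C = 170 − 3·140 − 6·155 = -1180
C: -2848 − (-1180) = -1668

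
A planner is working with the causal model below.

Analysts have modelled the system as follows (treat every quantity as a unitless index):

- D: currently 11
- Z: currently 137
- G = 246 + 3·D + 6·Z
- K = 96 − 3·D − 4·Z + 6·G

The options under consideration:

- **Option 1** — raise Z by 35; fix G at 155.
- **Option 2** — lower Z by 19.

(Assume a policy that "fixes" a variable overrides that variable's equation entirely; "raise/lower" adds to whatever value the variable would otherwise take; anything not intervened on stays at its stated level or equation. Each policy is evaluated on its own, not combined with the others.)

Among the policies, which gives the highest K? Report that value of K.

Option 1 (Z + 35, G := 155):
  D = 11
  Z = 137 + 35 = 172
  G = 155
  K = 96 − 3·11 − 4·172 + 6·155 = 305
Option 2 (Z − 19):
  D = 11
  Z = 137 − 19 = 118
  G = 246 + 3·11 + 6·118 = 987
  K = 96 − 3·11 − 4·118 + 6·987 = 5513
Comparing — Option 1: K=305, Option 2: K=5513. Highest is 5513 (Option 2).

5513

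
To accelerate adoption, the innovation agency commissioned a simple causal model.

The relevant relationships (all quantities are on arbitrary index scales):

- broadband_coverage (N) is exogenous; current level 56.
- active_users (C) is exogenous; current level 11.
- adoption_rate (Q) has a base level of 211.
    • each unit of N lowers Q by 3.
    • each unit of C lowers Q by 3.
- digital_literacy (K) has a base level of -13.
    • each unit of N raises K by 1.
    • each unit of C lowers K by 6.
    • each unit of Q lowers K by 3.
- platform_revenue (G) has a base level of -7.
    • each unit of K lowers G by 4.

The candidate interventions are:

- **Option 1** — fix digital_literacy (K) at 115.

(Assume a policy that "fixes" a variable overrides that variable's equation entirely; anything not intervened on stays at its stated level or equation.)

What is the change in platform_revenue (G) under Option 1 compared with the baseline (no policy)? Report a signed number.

-672

Baseline:
  N = 56
  C = 11
  Q = 211 − 3·56 − 3·11 = 10
  K = -13 + 56 − 6·11 − 3·10 = -53
  G = -7 − 4·(-53) = 205
Option 1 (K := 115):
  N = 56
  C = 11
  Q = 211 − 3·56 − 3·11 = 10
  K = 115
  G = -7 − 4·115 = -467
Change in G: -467 − 205 = -672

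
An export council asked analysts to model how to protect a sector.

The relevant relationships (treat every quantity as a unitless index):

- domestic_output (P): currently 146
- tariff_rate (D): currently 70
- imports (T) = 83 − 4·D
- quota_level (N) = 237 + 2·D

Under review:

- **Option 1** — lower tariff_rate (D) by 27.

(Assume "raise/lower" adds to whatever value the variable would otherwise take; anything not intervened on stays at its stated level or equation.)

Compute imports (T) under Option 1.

Option 1 (D − 27):
  D = 70 − 27 = 43
  T = 83 − 4·43 = -89

-89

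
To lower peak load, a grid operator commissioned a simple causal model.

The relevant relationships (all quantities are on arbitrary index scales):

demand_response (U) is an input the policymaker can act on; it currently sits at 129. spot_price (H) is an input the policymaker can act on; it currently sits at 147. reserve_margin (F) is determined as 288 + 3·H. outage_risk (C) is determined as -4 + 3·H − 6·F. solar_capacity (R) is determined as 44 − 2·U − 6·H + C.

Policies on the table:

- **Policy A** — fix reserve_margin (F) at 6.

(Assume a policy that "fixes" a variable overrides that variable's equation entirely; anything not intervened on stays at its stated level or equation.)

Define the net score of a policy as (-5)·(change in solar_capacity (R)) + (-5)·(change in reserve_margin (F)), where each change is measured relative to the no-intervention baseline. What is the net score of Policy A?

Baseline:
  U = 129
  H = 147
  F = 288 + 3·147 = 729
  C = -4 + 3·147 − 6·729 = -3937
  R = 44 − 2·129 − 6·147 + (-3937) = -5033
Policy A (F := 6):
  U = 129
  H = 147
  F = 6
  C = -4 + 3·147 − 6·6 = 401
  R = 44 − 2·129 − 6·147 + 401 = -695
ΔR = -695 − (-5033) = 4338; ΔF = 6 − 729 = -723
Score = (-5)·4338 + (-5)·(-723) = -18075

-18075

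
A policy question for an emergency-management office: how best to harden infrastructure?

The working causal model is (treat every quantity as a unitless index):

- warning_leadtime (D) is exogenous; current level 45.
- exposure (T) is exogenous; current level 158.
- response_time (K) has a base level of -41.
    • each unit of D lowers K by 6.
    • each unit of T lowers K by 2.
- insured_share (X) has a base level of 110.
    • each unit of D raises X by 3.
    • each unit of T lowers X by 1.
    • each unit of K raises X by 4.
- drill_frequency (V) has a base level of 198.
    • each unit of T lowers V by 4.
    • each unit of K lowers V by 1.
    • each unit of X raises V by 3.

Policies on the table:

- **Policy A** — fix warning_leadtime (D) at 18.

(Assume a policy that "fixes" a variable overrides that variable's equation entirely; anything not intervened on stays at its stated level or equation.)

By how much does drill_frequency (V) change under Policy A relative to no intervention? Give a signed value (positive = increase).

1539

Baseline:
  D = 45
  T = 158
  K = -41 − 6·45 − 2·158 = -627
  X = 110 + 3·45 − 158 + 4·(-627) = -2421
  V = 198 − 4·158 − (-627) + 3·(-2421) = -7070
Policy A (D := 18):
  D = 18
  T = 158
  K = -41 − 6·18 − 2·158 = -465
  X = 110 + 3·18 − 158 + 4·(-465) = -1854
  V = 198 − 4·158 − (-465) + 3·(-1854) = -5531
Change in V: -5531 − (-7070) = 1539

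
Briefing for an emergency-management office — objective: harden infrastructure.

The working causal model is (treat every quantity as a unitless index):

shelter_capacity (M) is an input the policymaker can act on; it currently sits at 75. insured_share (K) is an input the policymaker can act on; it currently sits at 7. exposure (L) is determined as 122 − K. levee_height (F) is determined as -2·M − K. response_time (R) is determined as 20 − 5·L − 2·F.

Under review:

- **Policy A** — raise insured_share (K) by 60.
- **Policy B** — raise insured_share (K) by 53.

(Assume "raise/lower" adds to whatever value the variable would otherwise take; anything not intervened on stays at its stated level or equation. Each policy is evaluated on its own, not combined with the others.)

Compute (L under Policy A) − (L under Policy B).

-7

Policy A (K + 60):
  K = 7 + 60 = 67
  L = 122 − 67 = 55
Policy B (K + 53):
  K = 7 + 53 = 60
  L = 122 − 60 = 62
L: 55 − 62 = -7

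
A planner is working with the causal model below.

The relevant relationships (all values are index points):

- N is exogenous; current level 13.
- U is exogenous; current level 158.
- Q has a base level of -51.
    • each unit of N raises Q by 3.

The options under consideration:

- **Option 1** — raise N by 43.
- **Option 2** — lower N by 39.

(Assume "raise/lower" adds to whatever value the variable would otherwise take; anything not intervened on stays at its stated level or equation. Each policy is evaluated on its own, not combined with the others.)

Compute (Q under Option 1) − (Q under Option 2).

Option 1 (N + 43):
  N = 13 + 43 = 56
  Q = -51 + 3·56 = 117
Option 2 (N − 39):
  N = 13 − 39 = -26
  Q = -51 + 3·(-26) = -129
Q: 117 − (-129) = 246

246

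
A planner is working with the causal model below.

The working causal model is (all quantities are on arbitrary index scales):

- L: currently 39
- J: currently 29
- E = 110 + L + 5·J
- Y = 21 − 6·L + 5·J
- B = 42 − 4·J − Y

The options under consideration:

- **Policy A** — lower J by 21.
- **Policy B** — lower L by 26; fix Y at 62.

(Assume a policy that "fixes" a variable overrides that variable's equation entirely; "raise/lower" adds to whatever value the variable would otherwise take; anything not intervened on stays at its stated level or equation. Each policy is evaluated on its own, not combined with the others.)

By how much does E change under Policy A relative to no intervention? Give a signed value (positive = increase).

Baseline:
  L = 39
  J = 29
  E = 110 + 39 + 5·29 = 294
Policy A (J − 21):
  L = 39
  J = 29 − 21 = 8
  E = 110 + 39 + 5·8 = 189
Change in E: 189 − 294 = -105

-105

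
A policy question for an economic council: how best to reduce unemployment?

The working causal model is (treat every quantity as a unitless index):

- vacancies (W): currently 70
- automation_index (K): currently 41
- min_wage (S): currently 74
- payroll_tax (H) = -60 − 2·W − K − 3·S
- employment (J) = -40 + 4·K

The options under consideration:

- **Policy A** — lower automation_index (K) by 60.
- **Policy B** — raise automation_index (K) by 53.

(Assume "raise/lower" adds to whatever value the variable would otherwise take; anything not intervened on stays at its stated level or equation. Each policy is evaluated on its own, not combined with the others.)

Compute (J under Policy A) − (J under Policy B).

-452

Policy A (K − 60):
  K = 41 − 60 = -19
  J = -40 + 4·(-19) = -116
Policy B (K + 53):
  K = 41 + 53 = 94
  J = -40 + 4·94 = 336
J: -116 − 336 = -452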